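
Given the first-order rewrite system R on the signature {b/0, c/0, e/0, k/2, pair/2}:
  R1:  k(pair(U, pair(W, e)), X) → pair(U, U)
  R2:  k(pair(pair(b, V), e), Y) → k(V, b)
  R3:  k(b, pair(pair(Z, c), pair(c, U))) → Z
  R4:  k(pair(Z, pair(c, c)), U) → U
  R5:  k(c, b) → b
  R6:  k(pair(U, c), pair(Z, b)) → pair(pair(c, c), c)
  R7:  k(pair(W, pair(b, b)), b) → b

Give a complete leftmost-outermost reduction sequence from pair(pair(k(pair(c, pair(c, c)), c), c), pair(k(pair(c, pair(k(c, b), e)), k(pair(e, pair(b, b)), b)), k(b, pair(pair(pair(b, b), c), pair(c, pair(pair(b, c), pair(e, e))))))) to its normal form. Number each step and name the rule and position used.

1. pair(pair(k(pair(c, pair(c, c)), c), c), pair(k(pair(c, pair(k(c, b), e)), k(pair(e, pair(b, b)), b)), k(b, pair(pair(pair(b, b), c), pair(c, pair(pair(b, c), pair(e, e)))))))  →  pair(pair(c, c), pair(k(pair(c, pair(k(c, b), e)), k(pair(e, pair(b, b)), b)), k(b, pair(pair(pair(b, b), c), pair(c, pair(pair(b, c), pair(e, e)))))))   [R4 at 1.1]
2. pair(pair(c, c), pair(k(pair(c, pair(k(c, b), e)), k(pair(e, pair(b, b)), b)), k(b, pair(pair(pair(b, b), c), pair(c, pair(pair(b, c), pair(e, e)))))))  →  pair(pair(c, c), pair(pair(c, c), k(b, pair(pair(pair(b, b), c), pair(c, pair(pair(b, c), pair(e, e)))))))   [R1 at 2.1]
3. pair(pair(c, c), pair(pair(c, c), k(b, pair(pair(pair(b, b), c), pair(c, pair(pair(b, c), pair(e, e)))))))  →  pair(pair(c, c), pair(pair(c, c), pair(b, b)))   [R3 at 2.2]

pair(pair(c, c), pair(pair(c, c), pair(b, b)))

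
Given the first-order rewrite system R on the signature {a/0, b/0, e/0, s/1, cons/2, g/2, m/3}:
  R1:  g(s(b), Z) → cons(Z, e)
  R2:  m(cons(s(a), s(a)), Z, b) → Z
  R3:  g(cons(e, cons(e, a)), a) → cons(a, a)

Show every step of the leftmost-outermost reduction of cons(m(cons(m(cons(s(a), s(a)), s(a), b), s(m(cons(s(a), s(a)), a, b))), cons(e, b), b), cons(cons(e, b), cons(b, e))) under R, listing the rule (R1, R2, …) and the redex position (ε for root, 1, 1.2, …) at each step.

1. cons(m(cons(m(cons(s(a), s(a)), s(a), b), s(m(cons(s(a), s(a)), a, b))), cons(e, b), b), cons(cons(e, b), cons(b, e)))  →  cons(m(cons(s(a), s(m(cons(s(a), s(a)), a, b))), cons(e, b), b), cons(cons(e, b), cons(b, e)))   [R2 at 1.1.1]
2. cons(m(cons(s(a), s(m(cons(s(a), s(a)), a, b))), cons(e, b), b), cons(cons(e, b), cons(b, e)))  →  cons(m(cons(s(a), s(a)), cons(e, b), b), cons(cons(e, b), cons(b, e)))   [R2 at 1.1.2.1]
3. cons(m(cons(s(a), s(a)), cons(e, b), b), cons(cons(e, b), cons(b, e)))  →  cons(cons(e, b), cons(cons(e, b), cons(b, e)))   [R2 at 1]

cons(cons(e, b), cons(cons(e, b), cons(b, e)))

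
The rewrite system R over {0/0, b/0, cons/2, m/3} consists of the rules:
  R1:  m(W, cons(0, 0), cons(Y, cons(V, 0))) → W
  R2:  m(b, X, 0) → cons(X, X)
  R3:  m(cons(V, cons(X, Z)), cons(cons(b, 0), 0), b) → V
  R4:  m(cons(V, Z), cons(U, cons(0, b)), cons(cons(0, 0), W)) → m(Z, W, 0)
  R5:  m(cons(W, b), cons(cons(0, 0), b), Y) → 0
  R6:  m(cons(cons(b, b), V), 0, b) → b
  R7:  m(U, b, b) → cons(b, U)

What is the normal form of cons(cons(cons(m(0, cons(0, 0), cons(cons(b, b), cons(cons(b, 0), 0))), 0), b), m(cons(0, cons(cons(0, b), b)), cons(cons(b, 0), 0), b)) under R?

cons(cons(cons(0, 0), b), 0)

1. cons(cons(cons(m(0, cons(0, 0), cons(cons(b, b), cons(cons(b, 0), 0))), 0), b), m(cons(0, cons(cons(0, b), b)), cons(cons(b, 0), 0), b))  →  cons(cons(cons(0, 0), b), m(cons(0, cons(cons(0, b), b)), cons(cons(b, 0), 0), b))   [R1 at 1.1.1]
2. cons(cons(cons(0, 0), b), m(cons(0, cons(cons(0, b), b)), cons(cons(b, 0), 0), b))  →  cons(cons(cons(0, 0), b), 0)   [R3 at 2]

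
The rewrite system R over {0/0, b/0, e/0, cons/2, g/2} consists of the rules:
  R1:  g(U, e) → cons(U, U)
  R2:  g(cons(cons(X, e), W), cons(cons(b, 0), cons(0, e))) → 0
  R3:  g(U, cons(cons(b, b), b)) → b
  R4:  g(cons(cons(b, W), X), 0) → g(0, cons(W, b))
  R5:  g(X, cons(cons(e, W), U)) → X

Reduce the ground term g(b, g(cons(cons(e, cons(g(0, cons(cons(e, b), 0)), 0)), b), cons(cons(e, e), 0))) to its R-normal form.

1. g(b, g(cons(cons(e, cons(g(0, cons(cons(e, b), 0)), 0)), b), cons(cons(e, e), 0)))  →  g(b, cons(cons(e, cons(g(0, cons(cons(e, b), 0)), 0)), b))   [R5 at 2]
2. g(b, cons(cons(e, cons(g(0, cons(cons(e, b), 0)), 0)), b))  →  b   [R5 at ε]

b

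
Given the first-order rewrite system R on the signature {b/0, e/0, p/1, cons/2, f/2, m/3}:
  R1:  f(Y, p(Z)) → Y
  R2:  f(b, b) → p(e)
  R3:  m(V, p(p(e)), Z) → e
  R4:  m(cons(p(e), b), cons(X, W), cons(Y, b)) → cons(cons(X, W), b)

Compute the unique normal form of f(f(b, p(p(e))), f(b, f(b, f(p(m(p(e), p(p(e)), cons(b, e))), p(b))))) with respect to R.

1. f(f(b, p(p(e))), f(b, f(b, f(p(m(p(e), p(p(e)), cons(b, e))), p(b)))))  →  f(b, f(b, f(b, f(p(m(p(e), p(p(e)), cons(b, e))), p(b)))))   [R1 at 1]
2. f(b, f(b, f(b, f(p(m(p(e), p(p(e)), cons(b, e))), p(b)))))  →  f(b, f(b, f(b, p(m(p(e), p(p(e)), cons(b, e))))))   [R1 at 2.2.2]
3. f(b, f(b, f(b, p(m(p(e), p(p(e)), cons(b, e))))))  →  f(b, f(b, b))   [R1 at 2.2]
4. f(b, f(b, b))  →  f(b, p(e))   [R2 at 2]
5. f(b, p(e))  →  b   [R1 at ε]

b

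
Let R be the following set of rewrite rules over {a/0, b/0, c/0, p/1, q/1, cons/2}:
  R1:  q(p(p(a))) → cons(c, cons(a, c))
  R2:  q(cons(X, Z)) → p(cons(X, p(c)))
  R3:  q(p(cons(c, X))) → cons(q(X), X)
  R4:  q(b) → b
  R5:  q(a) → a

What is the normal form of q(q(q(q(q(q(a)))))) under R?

1. q(q(q(q(q(q(a))))))  →  q(q(q(q(q(a)))))   [R5 at 1.1.1.1.1]
2. q(q(q(q(q(a)))))  →  q(q(q(q(a))))   [R5 at 1.1.1.1]
3. q(q(q(q(a))))  →  q(q(q(a)))   [R5 at 1.1.1]
4. q(q(q(a)))  →  q(q(a))   [R5 at 1.1]
5. q(q(a))  →  q(a)   [R5 at 1]
6. q(a)  →  a   [R5 at ε]

a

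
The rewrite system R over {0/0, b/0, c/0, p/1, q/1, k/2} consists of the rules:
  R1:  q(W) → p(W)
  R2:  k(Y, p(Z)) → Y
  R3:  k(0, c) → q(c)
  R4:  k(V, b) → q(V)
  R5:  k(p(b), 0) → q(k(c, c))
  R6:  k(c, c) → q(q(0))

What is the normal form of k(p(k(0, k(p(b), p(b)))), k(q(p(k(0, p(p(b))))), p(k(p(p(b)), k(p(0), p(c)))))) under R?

p(0)

1. k(p(k(0, k(p(b), p(b)))), k(q(p(k(0, p(p(b))))), p(k(p(p(b)), k(p(0), p(c))))))  →  k(p(k(0, p(b))), k(q(p(k(0, p(p(b))))), p(k(p(p(b)), k(p(0), p(c))))))   [R2 at 1.1.2]
2. k(p(k(0, p(b))), k(q(p(k(0, p(p(b))))), p(k(p(p(b)), k(p(0), p(c))))))  →  k(p(0), k(q(p(k(0, p(p(b))))), p(k(p(p(b)), k(p(0), p(c))))))   [R2 at 1.1]
3. k(p(0), k(q(p(k(0, p(p(b))))), p(k(p(p(b)), k(p(0), p(c))))))  →  k(p(0), q(p(k(0, p(p(b))))))   [R2 at 2]
4. k(p(0), q(p(k(0, p(p(b))))))  →  k(p(0), p(p(k(0, p(p(b))))))   [R1 at 2]
5. k(p(0), p(p(k(0, p(p(b))))))  →  p(0)   [R2 at ε]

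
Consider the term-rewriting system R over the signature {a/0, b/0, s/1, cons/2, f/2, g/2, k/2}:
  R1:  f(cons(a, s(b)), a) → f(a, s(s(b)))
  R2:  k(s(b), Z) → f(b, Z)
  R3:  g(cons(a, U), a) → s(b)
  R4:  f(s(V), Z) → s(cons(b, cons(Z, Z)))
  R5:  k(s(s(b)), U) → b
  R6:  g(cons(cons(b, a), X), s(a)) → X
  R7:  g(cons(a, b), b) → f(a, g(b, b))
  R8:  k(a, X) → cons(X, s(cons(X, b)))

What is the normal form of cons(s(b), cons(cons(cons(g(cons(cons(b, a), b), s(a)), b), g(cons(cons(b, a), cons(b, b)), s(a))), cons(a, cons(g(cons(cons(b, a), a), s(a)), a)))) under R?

cons(s(b), cons(cons(cons(b, b), cons(b, b)), cons(a, cons(a, a))))

1. cons(s(b), cons(cons(cons(g(cons(cons(b, a), b), s(a)), b), g(cons(cons(b, a), cons(b, b)), s(a))), cons(a, cons(g(cons(cons(b, a), a), s(a)), a))))  →  cons(s(b), cons(cons(cons(b, b), g(cons(cons(b, a), cons(b, b)), s(a))), cons(a, cons(g(cons(cons(b, a), a), s(a)), a))))   [R6 at 2.1.1.1]
2. cons(s(b), cons(cons(cons(b, b), g(cons(cons(b, a), cons(b, b)), s(a))), cons(a, cons(g(cons(cons(b, a), a), s(a)), a))))  →  cons(s(b), cons(cons(cons(b, b), cons(b, b)), cons(a, cons(g(cons(cons(b, a), a), s(a)), a))))   [R6 at 2.1.2]
3. cons(s(b), cons(cons(cons(b, b), cons(b, b)), cons(a, cons(g(cons(cons(b, a), a), s(a)), a))))  →  cons(s(b), cons(cons(cons(b, b), cons(b, b)), cons(a, cons(a, a))))   [R6 at 2.2.2.1]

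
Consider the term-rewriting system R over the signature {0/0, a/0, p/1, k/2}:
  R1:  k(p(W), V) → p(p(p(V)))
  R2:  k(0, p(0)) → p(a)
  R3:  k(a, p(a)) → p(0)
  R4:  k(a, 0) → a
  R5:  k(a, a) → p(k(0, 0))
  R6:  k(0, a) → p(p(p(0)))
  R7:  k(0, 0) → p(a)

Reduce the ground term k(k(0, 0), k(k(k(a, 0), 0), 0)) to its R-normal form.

1. k(k(0, 0), k(k(k(a, 0), 0), 0))  →  k(p(a), k(k(k(a, 0), 0), 0))   [R7 at 1]
2. k(p(a), k(k(k(a, 0), 0), 0))  →  p(p(p(k(k(k(a, 0), 0), 0))))   [R1 at ε]
3. p(p(p(k(k(k(a, 0), 0), 0))))  →  p(p(p(k(k(a, 0), 0))))   [R4 at 1.1.1.1.1]
4. p(p(p(k(k(a, 0), 0))))  →  p(p(p(k(a, 0))))   [R4 at 1.1.1.1]
5. p(p(p(k(a, 0))))  →  p(p(p(a)))   [R4 at 1.1.1]

p(p(p(a)))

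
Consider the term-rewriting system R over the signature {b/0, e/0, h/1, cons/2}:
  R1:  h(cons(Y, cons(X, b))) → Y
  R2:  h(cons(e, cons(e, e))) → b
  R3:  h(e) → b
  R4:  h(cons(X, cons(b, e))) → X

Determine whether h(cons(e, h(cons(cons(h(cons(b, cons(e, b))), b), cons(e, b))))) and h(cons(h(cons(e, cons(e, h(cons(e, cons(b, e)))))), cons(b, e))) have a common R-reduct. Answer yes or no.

no — NF(t₁) = e, NF(t₂) = b

Reduce t₁ = h(cons(e, h(cons(cons(h(cons(b, cons(e, b))), b), cons(e, b))))):
1. h(cons(e, h(cons(cons(h(cons(b, cons(e, b))), b), cons(e, b)))))  →  h(cons(e, cons(h(cons(b, cons(e, b))), b)))   [R1 at 1.2]
2. h(cons(e, cons(h(cons(b, cons(e, b))), b)))  →  e   [R1 at ε]

Reduce t₂ = h(cons(h(cons(e, cons(e, h(cons(e, cons(b, e)))))), cons(b, e))):
1. h(cons(h(cons(e, cons(e, h(cons(e, cons(b, e)))))), cons(b, e)))  →  h(cons(e, cons(e, h(cons(e, cons(b, e))))))   [R4 at ε]
2. h(cons(e, cons(e, h(cons(e, cons(b, e))))))  →  h(cons(e, cons(e, e)))   [R4 at 1.2.2]
3. h(cons(e, cons(e, e)))  →  b   [R2 at ε]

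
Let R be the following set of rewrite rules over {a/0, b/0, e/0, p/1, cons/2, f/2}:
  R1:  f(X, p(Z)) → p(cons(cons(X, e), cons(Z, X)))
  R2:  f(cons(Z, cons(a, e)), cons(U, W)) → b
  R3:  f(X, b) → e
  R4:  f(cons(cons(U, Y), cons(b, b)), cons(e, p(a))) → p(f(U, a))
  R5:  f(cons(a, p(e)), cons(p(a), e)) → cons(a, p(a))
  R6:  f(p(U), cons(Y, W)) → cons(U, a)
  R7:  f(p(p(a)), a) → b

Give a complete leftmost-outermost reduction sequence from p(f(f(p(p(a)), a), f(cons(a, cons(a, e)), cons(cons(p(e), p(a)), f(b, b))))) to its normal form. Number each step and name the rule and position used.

1. p(f(f(p(p(a)), a), f(cons(a, cons(a, e)), cons(cons(p(e), p(a)), f(b, b)))))  →  p(f(b, f(cons(a, cons(a, e)), cons(cons(p(e), p(a)), f(b, b)))))   [R7 at 1.1]
2. p(f(b, f(cons(a, cons(a, e)), cons(cons(p(e), p(a)), f(b, b)))))  →  p(f(b, b))   [R2 at 1.2]
3. p(f(b, b))  →  p(e)   [R3 at 1]

p(e)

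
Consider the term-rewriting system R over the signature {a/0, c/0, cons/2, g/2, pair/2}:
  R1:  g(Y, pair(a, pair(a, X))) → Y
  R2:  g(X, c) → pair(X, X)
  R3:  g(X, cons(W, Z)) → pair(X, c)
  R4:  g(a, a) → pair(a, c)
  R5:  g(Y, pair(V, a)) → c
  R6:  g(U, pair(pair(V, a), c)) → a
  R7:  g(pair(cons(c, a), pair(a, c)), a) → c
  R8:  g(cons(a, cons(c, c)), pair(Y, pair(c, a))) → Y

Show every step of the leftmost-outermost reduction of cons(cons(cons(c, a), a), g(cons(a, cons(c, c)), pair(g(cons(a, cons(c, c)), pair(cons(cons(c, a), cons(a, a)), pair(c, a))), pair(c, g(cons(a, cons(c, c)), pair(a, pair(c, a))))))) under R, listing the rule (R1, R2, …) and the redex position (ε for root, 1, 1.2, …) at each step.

1. cons(cons(cons(c, a), a), g(cons(a, cons(c, c)), pair(g(cons(a, cons(c, c)), pair(cons(cons(c, a), cons(a, a)), pair(c, a))), pair(c, g(cons(a, cons(c, c)), pair(a, pair(c, a)))))))  →  cons(cons(cons(c, a), a), g(cons(a, cons(c, c)), pair(cons(cons(c, a), cons(a, a)), pair(c, g(cons(a, cons(c, c)), pair(a, pair(c, a)))))))   [R8 at 2.2.1]
2. cons(cons(cons(c, a), a), g(cons(a, cons(c, c)), pair(cons(cons(c, a), cons(a, a)), pair(c, g(cons(a, cons(c, c)), pair(a, pair(c, a)))))))  →  cons(cons(cons(c, a), a), g(cons(a, cons(c, c)), pair(cons(cons(c, a), cons(a, a)), pair(c, a))))   [R8 at 2.2.2.2]
3. cons(cons(cons(c, a), a), g(cons(a, cons(c, c)), pair(cons(cons(c, a), cons(a, a)), pair(c, a))))  →  cons(cons(cons(c, a), a), cons(cons(c, a), cons(a, a)))   [R8 at 2]

cons(cons(cons(c, a), a), cons(cons(c, a), cons(a, a)))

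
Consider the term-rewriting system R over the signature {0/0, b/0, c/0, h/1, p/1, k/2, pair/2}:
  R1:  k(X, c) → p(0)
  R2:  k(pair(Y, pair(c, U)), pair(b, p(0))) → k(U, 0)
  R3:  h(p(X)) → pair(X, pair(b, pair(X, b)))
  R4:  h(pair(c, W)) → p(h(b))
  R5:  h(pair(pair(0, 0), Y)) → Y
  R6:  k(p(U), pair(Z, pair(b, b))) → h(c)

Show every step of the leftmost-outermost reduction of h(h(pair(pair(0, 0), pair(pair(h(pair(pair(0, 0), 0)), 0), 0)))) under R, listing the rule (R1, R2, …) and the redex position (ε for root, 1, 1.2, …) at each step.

1. h(h(pair(pair(0, 0), pair(pair(h(pair(pair(0, 0), 0)), 0), 0))))  →  h(pair(pair(h(pair(pair(0, 0), 0)), 0), 0))   [R5 at 1]
2. h(pair(pair(h(pair(pair(0, 0), 0)), 0), 0))  →  h(pair(pair(0, 0), 0))   [R5 at 1.1.1]
3. h(pair(pair(0, 0), 0))  →  0   [R5 at ε]

0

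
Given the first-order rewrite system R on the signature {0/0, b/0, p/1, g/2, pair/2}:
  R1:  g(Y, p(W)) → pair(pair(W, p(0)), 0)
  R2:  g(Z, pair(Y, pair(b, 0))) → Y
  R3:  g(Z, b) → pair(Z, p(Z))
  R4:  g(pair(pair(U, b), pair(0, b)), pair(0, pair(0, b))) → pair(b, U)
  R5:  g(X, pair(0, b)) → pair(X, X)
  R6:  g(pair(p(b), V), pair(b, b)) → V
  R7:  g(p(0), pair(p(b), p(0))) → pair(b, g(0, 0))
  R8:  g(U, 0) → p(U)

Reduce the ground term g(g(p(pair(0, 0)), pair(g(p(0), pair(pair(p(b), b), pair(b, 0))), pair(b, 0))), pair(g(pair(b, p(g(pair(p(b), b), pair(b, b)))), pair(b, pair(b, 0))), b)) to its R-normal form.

b

1. g(g(p(pair(0, 0)), pair(g(p(0), pair(pair(p(b), b), pair(b, 0))), pair(b, 0))), pair(g(pair(b, p(g(pair(p(b), b), pair(b, b)))), pair(b, pair(b, 0))), b))  →  g(g(p(0), pair(pair(p(b), b), pair(b, 0))), pair(g(pair(b, p(g(pair(p(b), b), pair(b, b)))), pair(b, pair(b, 0))), b))   [R2 at 1]
2. g(g(p(0), pair(pair(p(b), b), pair(b, 0))), pair(g(pair(b, p(g(pair(p(b), b), pair(b, b)))), pair(b, pair(b, 0))), b))  →  g(pair(p(b), b), pair(g(pair(b, p(g(pair(p(b), b), pair(b, b)))), pair(b, pair(b, 0))), b))   [R2 at 1]
3. g(pair(p(b), b), pair(g(pair(b, p(g(pair(p(b), b), pair(b, b)))), pair(b, pair(b, 0))), b))  →  g(pair(p(b), b), pair(b, b))   [R2 at 2.1]
4. g(pair(p(b), b), pair(b, b))  →  b   [R6 at ε]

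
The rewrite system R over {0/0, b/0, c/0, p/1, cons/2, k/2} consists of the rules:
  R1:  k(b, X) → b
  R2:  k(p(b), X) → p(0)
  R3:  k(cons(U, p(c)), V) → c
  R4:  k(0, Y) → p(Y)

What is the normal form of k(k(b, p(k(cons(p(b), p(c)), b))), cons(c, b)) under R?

1. k(k(b, p(k(cons(p(b), p(c)), b))), cons(c, b))  →  k(b, cons(c, b))   [R1 at 1]
2. k(b, cons(c, b))  →  b   [R1 at ε]

b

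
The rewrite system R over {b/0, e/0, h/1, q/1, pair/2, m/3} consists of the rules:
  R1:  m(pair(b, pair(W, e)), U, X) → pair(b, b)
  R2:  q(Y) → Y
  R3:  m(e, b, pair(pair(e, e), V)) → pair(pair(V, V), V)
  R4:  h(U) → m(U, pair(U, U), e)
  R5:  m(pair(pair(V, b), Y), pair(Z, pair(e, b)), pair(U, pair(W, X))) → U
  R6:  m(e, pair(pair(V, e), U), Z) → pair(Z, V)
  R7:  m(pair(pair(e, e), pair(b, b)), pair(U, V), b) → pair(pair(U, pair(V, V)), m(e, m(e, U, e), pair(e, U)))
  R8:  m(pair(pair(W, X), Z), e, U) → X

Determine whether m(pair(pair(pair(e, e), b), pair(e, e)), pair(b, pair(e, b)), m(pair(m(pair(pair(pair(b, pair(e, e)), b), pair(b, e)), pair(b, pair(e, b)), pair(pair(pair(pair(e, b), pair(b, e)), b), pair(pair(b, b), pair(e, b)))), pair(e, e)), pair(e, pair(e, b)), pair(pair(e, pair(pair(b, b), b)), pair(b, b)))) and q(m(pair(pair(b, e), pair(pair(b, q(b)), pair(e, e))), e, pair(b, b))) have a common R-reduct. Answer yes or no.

Reduce t₁ = m(pair(pair(pair(e, e), b), pair(e, e)), pair(b, pair(e, b)), m(pair(m(pair(pair(pair(b, pair(e, e)), b), pair(b, e)), pair(b, pair(e, b)), pair(pair(pair(pair(e, b), pair(b, e)), b), pair(pair(b, b), pair(e, b)))), pair(e, e)), pair(e, pair(e, b)), pair(pair(e, pair(pair(b, b), b)), pair(b, b)))):
1. m(pair(pair(pair(e, e), b), pair(e, e)), pair(b, pair(e, b)), m(pair(m(pair(pair(pair(b, pair(e, e)), b), pair(b, e)), pair(b, pair(e, b)), pair(pair(pair(pair(e, b), pair(b, e)), b), pair(pair(b, b), pair(e, b)))), pair(e, e)), pair(e, pair(e, b)), pair(pair(e, pair(pair(b, b), b)), pair(b, b))))  →  m(pair(pair(pair(e, e), b), pair(e, e)), pair(b, pair(e, b)), m(pair(pair(pair(pair(e, b), pair(b, e)), b), pair(e, e)), pair(e, pair(e, b)), pair(pair(e, pair(pair(b, b), b)), pair(b, b))))   [R5 at 3.1.1]
2. m(pair(pair(pair(e, e), b), pair(e, e)), pair(b, pair(e, b)), m(pair(pair(pair(pair(e, b), pair(b, e)), b), pair(e, e)), pair(e, pair(e, b)), pair(pair(e, pair(pair(b, b), b)), pair(b, b))))  →  m(pair(pair(pair(e, e), b), pair(e, e)), pair(b, pair(e, b)), pair(e, pair(pair(b, b), b)))   [R5 at 3]
3. m(pair(pair(pair(e, e), b), pair(e, e)), pair(b, pair(e, b)), pair(e, pair(pair(b, b), b)))  →  e   [R5 at ε]

Reduce t₂ = q(m(pair(pair(b, e), pair(pair(b, q(b)), pair(e, e))), e, pair(b, b))):
1. q(m(pair(pair(b, e), pair(pair(b, q(b)), pair(e, e))), e, pair(b, b)))  →  m(pair(pair(b, e), pair(pair(b, q(b)), pair(e, e))), e, pair(b, b))   [R2 at ε]
2. m(pair(pair(b, e), pair(pair(b, q(b)), pair(e, e))), e, pair(b, b))  →  e   [R8 at ε]

yes — NF(t₁) = e, NF(t₂) = e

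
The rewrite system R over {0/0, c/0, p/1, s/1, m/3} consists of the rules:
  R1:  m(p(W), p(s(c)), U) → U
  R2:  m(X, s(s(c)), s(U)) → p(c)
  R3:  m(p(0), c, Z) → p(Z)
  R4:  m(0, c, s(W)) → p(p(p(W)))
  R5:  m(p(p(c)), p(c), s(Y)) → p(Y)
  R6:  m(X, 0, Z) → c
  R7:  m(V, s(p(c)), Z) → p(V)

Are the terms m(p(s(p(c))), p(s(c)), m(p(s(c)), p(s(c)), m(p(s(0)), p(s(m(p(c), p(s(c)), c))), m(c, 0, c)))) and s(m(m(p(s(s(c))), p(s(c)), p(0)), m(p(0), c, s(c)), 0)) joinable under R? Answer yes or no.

Reduce t₁ = m(p(s(p(c))), p(s(c)), m(p(s(c)), p(s(c)), m(p(s(0)), p(s(m(p(c), p(s(c)), c))), m(c, 0, c)))):
1. m(p(s(p(c))), p(s(c)), m(p(s(c)), p(s(c)), m(p(s(0)), p(s(m(p(c), p(s(c)), c))), m(c, 0, c))))  →  m(p(s(c)), p(s(c)), m(p(s(0)), p(s(m(p(c), p(s(c)), c))), m(c, 0, c)))   [R1 at ε]
2. m(p(s(c)), p(s(c)), m(p(s(0)), p(s(m(p(c), p(s(c)), c))), m(c, 0, c)))  →  m(p(s(0)), p(s(m(p(c), p(s(c)), c))), m(c, 0, c))   [R1 at ε]
3. m(p(s(0)), p(s(m(p(c), p(s(c)), c))), m(c, 0, c))  →  m(p(s(0)), p(s(c)), m(c, 0, c))   [R1 at 2.1.1]
4. m(p(s(0)), p(s(c)), m(c, 0, c))  →  m(c, 0, c)   [R1 at ε]
5. m(c, 0, c)  →  c   [R6 at ε]

Reduce t₂ = s(m(m(p(s(s(c))), p(s(c)), p(0)), m(p(0), c, s(c)), 0)):
1. s(m(m(p(s(s(c))), p(s(c)), p(0)), m(p(0), c, s(c)), 0))  →  s(m(p(0), m(p(0), c, s(c)), 0))   [R1 at 1.1]
2. s(m(p(0), m(p(0), c, s(c)), 0))  →  s(m(p(0), p(s(c)), 0))   [R3 at 1.2]
3. s(m(p(0), p(s(c)), 0))  →  s(0)   [R1 at 1]

no — NF(t₁) = c, NF(t₂) = s(0)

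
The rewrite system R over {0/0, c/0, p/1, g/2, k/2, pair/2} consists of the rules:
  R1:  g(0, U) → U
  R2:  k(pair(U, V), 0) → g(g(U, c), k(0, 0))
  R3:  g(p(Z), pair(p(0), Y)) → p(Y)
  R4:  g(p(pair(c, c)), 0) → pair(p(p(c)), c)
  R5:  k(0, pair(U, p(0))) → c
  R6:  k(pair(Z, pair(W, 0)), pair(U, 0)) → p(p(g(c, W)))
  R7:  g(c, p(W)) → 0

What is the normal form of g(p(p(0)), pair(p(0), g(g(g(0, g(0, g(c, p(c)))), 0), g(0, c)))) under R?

1. g(p(p(0)), pair(p(0), g(g(g(0, g(0, g(c, p(c)))), 0), g(0, c))))  →  p(g(g(g(0, g(0, g(c, p(c)))), 0), g(0, c)))   [R3 at ε]
2. p(g(g(g(0, g(0, g(c, p(c)))), 0), g(0, c)))  →  p(g(g(g(0, g(c, p(c))), 0), g(0, c)))   [R1 at 1.1.1]
3. p(g(g(g(0, g(c, p(c))), 0), g(0, c)))  →  p(g(g(g(c, p(c)), 0), g(0, c)))   [R1 at 1.1.1]
4. p(g(g(g(c, p(c)), 0), g(0, c)))  →  p(g(g(0, 0), g(0, c)))   [R7 at 1.1.1]
5. p(g(g(0, 0), g(0, c)))  →  p(g(0, g(0, c)))   [R1 at 1.1]
6. p(g(0, g(0, c)))  →  p(g(0, c))   [R1 at 1]
7. p(g(0, c))  →  p(c)   [R1 at 1]

p(c)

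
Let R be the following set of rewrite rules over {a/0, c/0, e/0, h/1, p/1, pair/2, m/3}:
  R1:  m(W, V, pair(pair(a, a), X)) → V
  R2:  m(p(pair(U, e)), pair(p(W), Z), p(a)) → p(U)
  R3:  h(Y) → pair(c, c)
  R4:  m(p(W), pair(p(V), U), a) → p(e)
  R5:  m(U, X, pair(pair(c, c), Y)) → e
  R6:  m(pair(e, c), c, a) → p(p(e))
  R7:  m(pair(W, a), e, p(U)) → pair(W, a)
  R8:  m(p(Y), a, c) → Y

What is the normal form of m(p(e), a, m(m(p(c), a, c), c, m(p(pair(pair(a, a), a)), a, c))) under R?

e

1. m(p(e), a, m(m(p(c), a, c), c, m(p(pair(pair(a, a), a)), a, c)))  →  m(p(e), a, m(c, c, m(p(pair(pair(a, a), a)), a, c)))   [R8 at 3.1]
2. m(p(e), a, m(c, c, m(p(pair(pair(a, a), a)), a, c)))  →  m(p(e), a, m(c, c, pair(pair(a, a), a)))   [R8 at 3.3]
3. m(p(e), a, m(c, c, pair(pair(a, a), a)))  →  m(p(e), a, c)   [R1 at 3]
4. m(p(e), a, c)  →  e   [R8 at ε]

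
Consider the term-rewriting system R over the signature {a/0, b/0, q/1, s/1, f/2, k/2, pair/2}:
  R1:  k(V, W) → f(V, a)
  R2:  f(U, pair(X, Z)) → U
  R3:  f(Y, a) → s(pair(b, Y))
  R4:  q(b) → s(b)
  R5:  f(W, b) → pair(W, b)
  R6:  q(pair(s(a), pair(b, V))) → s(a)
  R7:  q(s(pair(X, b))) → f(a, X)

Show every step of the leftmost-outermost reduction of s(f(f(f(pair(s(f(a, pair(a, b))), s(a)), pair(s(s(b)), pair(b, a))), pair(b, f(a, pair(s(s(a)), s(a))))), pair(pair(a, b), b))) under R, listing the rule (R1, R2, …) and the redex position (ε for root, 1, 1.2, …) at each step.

s(pair(s(a), s(a)))

1. s(f(f(f(pair(s(f(a, pair(a, b))), s(a)), pair(s(s(b)), pair(b, a))), pair(b, f(a, pair(s(s(a)), s(a))))), pair(pair(a, b), b)))  →  s(f(f(pair(s(f(a, pair(a, b))), s(a)), pair(s(s(b)), pair(b, a))), pair(b, f(a, pair(s(s(a)), s(a))))))   [R2 at 1]
2. s(f(f(pair(s(f(a, pair(a, b))), s(a)), pair(s(s(b)), pair(b, a))), pair(b, f(a, pair(s(s(a)), s(a))))))  →  s(f(pair(s(f(a, pair(a, b))), s(a)), pair(s(s(b)), pair(b, a))))   [R2 at 1]
3. s(f(pair(s(f(a, pair(a, b))), s(a)), pair(s(s(b)), pair(b, a))))  →  s(pair(s(f(a, pair(a, b))), s(a)))   [R2 at 1]
4. s(pair(s(f(a, pair(a, b))), s(a)))  →  s(pair(s(a), s(a)))   [R2 at 1.1.1]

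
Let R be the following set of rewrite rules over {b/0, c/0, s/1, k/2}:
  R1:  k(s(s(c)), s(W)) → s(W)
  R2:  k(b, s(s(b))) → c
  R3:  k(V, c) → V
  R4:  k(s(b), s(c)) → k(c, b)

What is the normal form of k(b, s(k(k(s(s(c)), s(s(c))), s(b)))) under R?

1. k(b, s(k(k(s(s(c)), s(s(c))), s(b))))  →  k(b, s(k(s(s(c)), s(b))))   [R1 at 2.1.1]
2. k(b, s(k(s(s(c)), s(b))))  →  k(b, s(s(b)))   [R1 at 2.1]
3. k(b, s(s(b)))  →  c   [R2 at ε]

c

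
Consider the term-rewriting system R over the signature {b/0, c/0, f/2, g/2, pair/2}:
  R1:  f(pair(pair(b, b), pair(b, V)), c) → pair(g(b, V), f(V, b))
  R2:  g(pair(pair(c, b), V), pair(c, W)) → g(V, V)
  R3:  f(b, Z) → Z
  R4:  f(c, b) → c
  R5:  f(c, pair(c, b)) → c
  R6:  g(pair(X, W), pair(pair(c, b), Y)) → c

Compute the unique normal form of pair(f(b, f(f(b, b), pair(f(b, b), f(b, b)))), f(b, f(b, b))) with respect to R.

1. pair(f(b, f(f(b, b), pair(f(b, b), f(b, b)))), f(b, f(b, b)))  →  pair(f(f(b, b), pair(f(b, b), f(b, b))), f(b, f(b, b)))   [R3 at 1]
2. pair(f(f(b, b), pair(f(b, b), f(b, b))), f(b, f(b, b)))  →  pair(f(b, pair(f(b, b), f(b, b))), f(b, f(b, b)))   [R3 at 1.1]
3. pair(f(b, pair(f(b, b), f(b, b))), f(b, f(b, b)))  →  pair(pair(f(b, b), f(b, b)), f(b, f(b, b)))   [R3 at 1]
4. pair(pair(f(b, b), f(b, b)), f(b, f(b, b)))  →  pair(pair(b, f(b, b)), f(b, f(b, b)))   [R3 at 1.1]
5. pair(pair(b, f(b, b)), f(b, f(b, b)))  →  pair(pair(b, b), f(b, f(b, b)))   [R3 at 1.2]
6. pair(pair(b, b), f(b, f(b, b)))  →  pair(pair(b, b), f(b, b))   [R3 at 2]
7. pair(pair(b, b), f(b, b))  →  pair(pair(b, b), b)   [R3 at 2]

pair(pair(b, b), b)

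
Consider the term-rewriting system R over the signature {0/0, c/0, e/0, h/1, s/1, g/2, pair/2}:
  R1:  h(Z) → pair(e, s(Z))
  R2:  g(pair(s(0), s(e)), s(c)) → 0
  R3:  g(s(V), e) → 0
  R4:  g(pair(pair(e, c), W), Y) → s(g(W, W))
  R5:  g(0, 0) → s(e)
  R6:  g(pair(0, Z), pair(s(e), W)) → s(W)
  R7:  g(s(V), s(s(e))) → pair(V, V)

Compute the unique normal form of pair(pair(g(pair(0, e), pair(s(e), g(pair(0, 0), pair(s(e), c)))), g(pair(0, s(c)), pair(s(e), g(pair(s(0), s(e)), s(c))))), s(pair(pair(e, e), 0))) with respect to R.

1. pair(pair(g(pair(0, e), pair(s(e), g(pair(0, 0), pair(s(e), c)))), g(pair(0, s(c)), pair(s(e), g(pair(s(0), s(e)), s(c))))), s(pair(pair(e, e), 0)))  →  pair(pair(s(g(pair(0, 0), pair(s(e), c))), g(pair(0, s(c)), pair(s(e), g(pair(s(0), s(e)), s(c))))), s(pair(pair(e, e), 0)))   [R6 at 1.1]
2. pair(pair(s(g(pair(0, 0), pair(s(e), c))), g(pair(0, s(c)), pair(s(e), g(pair(s(0), s(e)), s(c))))), s(pair(pair(e, e), 0)))  →  pair(pair(s(s(c)), g(pair(0, s(c)), pair(s(e), g(pair(s(0), s(e)), s(c))))), s(pair(pair(e, e), 0)))   [R6 at 1.1.1]
3. pair(pair(s(s(c)), g(pair(0, s(c)), pair(s(e), g(pair(s(0), s(e)), s(c))))), s(pair(pair(e, e), 0)))  →  pair(pair(s(s(c)), s(g(pair(s(0), s(e)), s(c)))), s(pair(pair(e, e), 0)))   [R6 at 1.2]
4. pair(pair(s(s(c)), s(g(pair(s(0), s(e)), s(c)))), s(pair(pair(e, e), 0)))  →  pair(pair(s(s(c)), s(0)), s(pair(pair(e, e), 0)))   [R2 at 1.2.1]

pair(pair(s(s(c)), s(0)), s(pair(pair(e, e), 0)))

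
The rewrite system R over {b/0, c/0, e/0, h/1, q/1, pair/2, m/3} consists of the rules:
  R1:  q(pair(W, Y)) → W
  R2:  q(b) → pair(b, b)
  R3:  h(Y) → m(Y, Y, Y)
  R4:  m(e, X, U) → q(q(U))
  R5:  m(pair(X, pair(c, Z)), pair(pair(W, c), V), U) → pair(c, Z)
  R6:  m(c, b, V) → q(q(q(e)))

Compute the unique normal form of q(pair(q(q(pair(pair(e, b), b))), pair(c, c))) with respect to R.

e

1. q(pair(q(q(pair(pair(e, b), b))), pair(c, c)))  →  q(q(pair(pair(e, b), b)))   [R1 at ε]
2. q(q(pair(pair(e, b), b)))  →  q(pair(e, b))   [R1 at 1]
3. q(pair(e, b))  →  e   [R1 at ε]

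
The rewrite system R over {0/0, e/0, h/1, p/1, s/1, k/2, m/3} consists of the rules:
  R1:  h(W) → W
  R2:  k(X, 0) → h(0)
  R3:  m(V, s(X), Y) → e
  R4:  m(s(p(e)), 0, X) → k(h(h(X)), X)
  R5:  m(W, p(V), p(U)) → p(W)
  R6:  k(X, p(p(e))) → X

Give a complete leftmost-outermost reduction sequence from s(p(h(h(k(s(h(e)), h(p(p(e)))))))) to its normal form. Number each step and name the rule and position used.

1. s(p(h(h(k(s(h(e)), h(p(p(e))))))))  →  s(p(h(k(s(h(e)), h(p(p(e)))))))   [R1 at 1.1]
2. s(p(h(k(s(h(e)), h(p(p(e)))))))  →  s(p(k(s(h(e)), h(p(p(e))))))   [R1 at 1.1]
3. s(p(k(s(h(e)), h(p(p(e))))))  →  s(p(k(s(e), h(p(p(e))))))   [R1 at 1.1.1.1]
4. s(p(k(s(e), h(p(p(e))))))  →  s(p(k(s(e), p(p(e)))))   [R1 at 1.1.2]
5. s(p(k(s(e), p(p(e)))))  →  s(p(s(e)))   [R6 at 1.1]

s(p(s(e)))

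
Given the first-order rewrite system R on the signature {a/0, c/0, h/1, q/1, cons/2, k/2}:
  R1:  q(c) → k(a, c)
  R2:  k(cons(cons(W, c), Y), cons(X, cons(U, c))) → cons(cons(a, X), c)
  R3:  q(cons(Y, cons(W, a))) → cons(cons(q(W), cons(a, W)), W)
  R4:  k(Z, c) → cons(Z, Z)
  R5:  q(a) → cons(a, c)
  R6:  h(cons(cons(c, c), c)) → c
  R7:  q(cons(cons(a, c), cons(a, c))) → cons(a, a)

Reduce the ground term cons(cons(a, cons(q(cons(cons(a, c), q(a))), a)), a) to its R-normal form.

cons(cons(a, cons(cons(a, a), a)), a)

1. cons(cons(a, cons(q(cons(cons(a, c), q(a))), a)), a)  →  cons(cons(a, cons(q(cons(cons(a, c), cons(a, c))), a)), a)   [R5 at 1.2.1.1.2]
2. cons(cons(a, cons(q(cons(cons(a, c), cons(a, c))), a)), a)  →  cons(cons(a, cons(cons(a, a), a)), a)   [R7 at 1.2.1]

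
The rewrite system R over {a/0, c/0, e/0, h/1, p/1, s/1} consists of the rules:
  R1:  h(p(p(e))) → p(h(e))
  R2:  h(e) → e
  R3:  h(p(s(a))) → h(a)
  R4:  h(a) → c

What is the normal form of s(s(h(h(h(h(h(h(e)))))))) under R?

s(s(e))

1. s(s(h(h(h(h(h(h(e))))))))  →  s(s(h(h(h(h(h(e)))))))   [R2 at 1.1.1.1.1.1.1]
2. s(s(h(h(h(h(h(e)))))))  →  s(s(h(h(h(h(e))))))   [R2 at 1.1.1.1.1.1]
3. s(s(h(h(h(h(e))))))  →  s(s(h(h(h(e)))))   [R2 at 1.1.1.1.1]
4. s(s(h(h(h(e)))))  →  s(s(h(h(e))))   [R2 at 1.1.1.1]
5. s(s(h(h(e))))  →  s(s(h(e)))   [R2 at 1.1.1]
6. s(s(h(e)))  →  s(s(e))   [R2 at 1.1]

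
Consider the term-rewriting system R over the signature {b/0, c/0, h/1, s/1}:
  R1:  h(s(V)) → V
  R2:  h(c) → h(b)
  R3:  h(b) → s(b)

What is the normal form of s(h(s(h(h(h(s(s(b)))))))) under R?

1. s(h(s(h(h(h(s(s(b))))))))  →  s(h(h(h(s(s(b))))))   [R1 at 1]
2. s(h(h(h(s(s(b))))))  →  s(h(h(s(b))))   [R1 at 1.1.1]
3. s(h(h(s(b))))  →  s(h(b))   [R1 at 1.1]
4. s(h(b))  →  s(s(b))   [R3 at 1]

s(s(b))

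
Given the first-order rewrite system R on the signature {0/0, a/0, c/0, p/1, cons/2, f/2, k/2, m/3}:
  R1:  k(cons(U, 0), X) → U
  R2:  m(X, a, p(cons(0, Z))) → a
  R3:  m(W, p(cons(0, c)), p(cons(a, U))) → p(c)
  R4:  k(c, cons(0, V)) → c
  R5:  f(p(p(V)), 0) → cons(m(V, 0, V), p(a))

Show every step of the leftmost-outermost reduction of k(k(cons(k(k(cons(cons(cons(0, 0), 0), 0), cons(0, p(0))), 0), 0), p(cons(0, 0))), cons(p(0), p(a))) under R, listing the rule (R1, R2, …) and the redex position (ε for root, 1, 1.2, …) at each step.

0

1. k(k(cons(k(k(cons(cons(cons(0, 0), 0), 0), cons(0, p(0))), 0), 0), p(cons(0, 0))), cons(p(0), p(a)))  →  k(k(k(cons(cons(cons(0, 0), 0), 0), cons(0, p(0))), 0), cons(p(0), p(a)))   [R1 at 1]
2. k(k(k(cons(cons(cons(0, 0), 0), 0), cons(0, p(0))), 0), cons(p(0), p(a)))  →  k(k(cons(cons(0, 0), 0), 0), cons(p(0), p(a)))   [R1 at 1.1]
3. k(k(cons(cons(0, 0), 0), 0), cons(p(0), p(a)))  →  k(cons(0, 0), cons(p(0), p(a)))   [R1 at 1]
4. k(cons(0, 0), cons(p(0), p(a)))  →  0   [R1 at ε]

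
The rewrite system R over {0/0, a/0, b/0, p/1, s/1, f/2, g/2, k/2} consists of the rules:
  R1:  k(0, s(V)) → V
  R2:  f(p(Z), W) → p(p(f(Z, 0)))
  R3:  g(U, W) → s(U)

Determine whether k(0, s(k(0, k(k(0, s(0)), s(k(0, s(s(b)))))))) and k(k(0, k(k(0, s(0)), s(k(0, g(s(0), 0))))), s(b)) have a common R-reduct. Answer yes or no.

Reduce t₁ = k(0, s(k(0, k(k(0, s(0)), s(k(0, s(s(b)))))))):
1. k(0, s(k(0, k(k(0, s(0)), s(k(0, s(s(b))))))))  →  k(0, k(k(0, s(0)), s(k(0, s(s(b))))))   [R1 at ε]
2. k(0, k(k(0, s(0)), s(k(0, s(s(b))))))  →  k(0, k(0, s(k(0, s(s(b))))))   [R1 at 2.1]
3. k(0, k(0, s(k(0, s(s(b))))))  →  k(0, k(0, s(s(b))))   [R1 at 2]
4. k(0, k(0, s(s(b))))  →  k(0, s(b))   [R1 at 2]
5. k(0, s(b))  →  b   [R1 at ε]

Reduce t₂ = k(k(0, k(k(0, s(0)), s(k(0, g(s(0), 0))))), s(b)):
1. k(k(0, k(k(0, s(0)), s(k(0, g(s(0), 0))))), s(b))  →  k(k(0, k(0, s(k(0, g(s(0), 0))))), s(b))   [R1 at 1.2.1]
2. k(k(0, k(0, s(k(0, g(s(0), 0))))), s(b))  →  k(k(0, k(0, g(s(0), 0))), s(b))   [R1 at 1.2]
3. k(k(0, k(0, g(s(0), 0))), s(b))  →  k(k(0, k(0, s(s(0)))), s(b))   [R3 at 1.2.2]
4. k(k(0, k(0, s(s(0)))), s(b))  →  k(k(0, s(0)), s(b))   [R1 at 1.2]
5. k(k(0, s(0)), s(b))  →  k(0, s(b))   [R1 at 1]
6. k(0, s(b))  →  b   [R1 at ε]

yes — NF(t₁) = b, NF(t₂) = b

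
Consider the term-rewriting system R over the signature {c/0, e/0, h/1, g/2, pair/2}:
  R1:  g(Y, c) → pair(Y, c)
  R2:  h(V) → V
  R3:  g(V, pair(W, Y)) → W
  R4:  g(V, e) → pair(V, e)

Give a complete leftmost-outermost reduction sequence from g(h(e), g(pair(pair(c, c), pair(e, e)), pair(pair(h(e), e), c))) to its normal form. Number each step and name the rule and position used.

e

1. g(h(e), g(pair(pair(c, c), pair(e, e)), pair(pair(h(e), e), c)))  →  g(e, g(pair(pair(c, c), pair(e, e)), pair(pair(h(e), e), c)))   [R2 at 1]
2. g(e, g(pair(pair(c, c), pair(e, e)), pair(pair(h(e), e), c)))  →  g(e, pair(h(e), e))   [R3 at 2]
3. g(e, pair(h(e), e))  →  h(e)   [R3 at ε]
4. h(e)  →  e   [R2 at ε]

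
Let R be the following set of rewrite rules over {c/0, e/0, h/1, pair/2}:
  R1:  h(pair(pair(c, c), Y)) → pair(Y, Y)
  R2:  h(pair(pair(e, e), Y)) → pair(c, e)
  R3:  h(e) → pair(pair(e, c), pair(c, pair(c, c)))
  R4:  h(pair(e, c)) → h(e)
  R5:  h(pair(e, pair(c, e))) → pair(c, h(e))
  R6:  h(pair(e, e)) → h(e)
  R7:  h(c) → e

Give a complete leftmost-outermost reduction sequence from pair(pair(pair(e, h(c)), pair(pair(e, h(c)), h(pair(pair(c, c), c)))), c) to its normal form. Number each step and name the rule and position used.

1. pair(pair(pair(e, h(c)), pair(pair(e, h(c)), h(pair(pair(c, c), c)))), c)  →  pair(pair(pair(e, e), pair(pair(e, h(c)), h(pair(pair(c, c), c)))), c)   [R7 at 1.1.2]
2. pair(pair(pair(e, e), pair(pair(e, h(c)), h(pair(pair(c, c), c)))), c)  →  pair(pair(pair(e, e), pair(pair(e, e), h(pair(pair(c, c), c)))), c)   [R7 at 1.2.1.2]
3. pair(pair(pair(e, e), pair(pair(e, e), h(pair(pair(c, c), c)))), c)  →  pair(pair(pair(e, e), pair(pair(e, e), pair(c, c))), c)   [R1 at 1.2.2]

pair(pair(pair(e, e), pair(pair(e, e), pair(c, c))), c)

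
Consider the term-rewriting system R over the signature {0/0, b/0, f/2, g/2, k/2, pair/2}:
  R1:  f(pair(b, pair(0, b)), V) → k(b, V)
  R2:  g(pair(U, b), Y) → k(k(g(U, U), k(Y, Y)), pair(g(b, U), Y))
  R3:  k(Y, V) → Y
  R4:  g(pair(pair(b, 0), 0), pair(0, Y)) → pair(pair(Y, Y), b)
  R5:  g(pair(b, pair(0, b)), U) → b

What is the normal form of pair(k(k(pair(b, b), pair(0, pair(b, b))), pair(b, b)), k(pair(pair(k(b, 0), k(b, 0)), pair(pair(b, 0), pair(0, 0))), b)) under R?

pair(pair(b, b), pair(pair(b, b), pair(pair(b, 0), pair(0, 0))))

1. pair(k(k(pair(b, b), pair(0, pair(b, b))), pair(b, b)), k(pair(pair(k(b, 0), k(b, 0)), pair(pair(b, 0), pair(0, 0))), b))  →  pair(k(pair(b, b), pair(0, pair(b, b))), k(pair(pair(k(b, 0), k(b, 0)), pair(pair(b, 0), pair(0, 0))), b))   [R3 at 1]
2. pair(k(pair(b, b), pair(0, pair(b, b))), k(pair(pair(k(b, 0), k(b, 0)), pair(pair(b, 0), pair(0, 0))), b))  →  pair(pair(b, b), k(pair(pair(k(b, 0), k(b, 0)), pair(pair(b, 0), pair(0, 0))), b))   [R3 at 1]
3. pair(pair(b, b), k(pair(pair(k(b, 0), k(b, 0)), pair(pair(b, 0), pair(0, 0))), b))  →  pair(pair(b, b), pair(pair(k(b, 0), k(b, 0)), pair(pair(b, 0), pair(0, 0))))   [R3 at 2]
4. pair(pair(b, b), pair(pair(k(b, 0), k(b, 0)), pair(pair(b, 0), pair(0, 0))))  →  pair(pair(b, b), pair(pair(b, k(b, 0)), pair(pair(b, 0), pair(0, 0))))   [R3 at 2.1.1]
5. pair(pair(b, b), pair(pair(b, k(b, 0)), pair(pair(b, 0), pair(0, 0))))  →  pair(pair(b, b), pair(pair(b, b), pair(pair(b, 0), pair(0, 0))))   [R3 at 2.1.2]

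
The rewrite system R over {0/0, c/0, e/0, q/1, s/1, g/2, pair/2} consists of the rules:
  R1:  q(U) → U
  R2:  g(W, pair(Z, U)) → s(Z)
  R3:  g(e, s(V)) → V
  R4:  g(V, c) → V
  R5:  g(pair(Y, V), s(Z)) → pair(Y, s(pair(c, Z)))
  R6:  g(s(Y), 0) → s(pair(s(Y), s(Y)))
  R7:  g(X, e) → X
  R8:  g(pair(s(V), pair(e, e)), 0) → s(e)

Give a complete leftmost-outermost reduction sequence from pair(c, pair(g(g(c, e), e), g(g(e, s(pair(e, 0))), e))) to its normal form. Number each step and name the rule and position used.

pair(c, pair(c, pair(e, 0)))

1. pair(c, pair(g(g(c, e), e), g(g(e, s(pair(e, 0))), e)))  →  pair(c, pair(g(c, e), g(g(e, s(pair(e, 0))), e)))   [R7 at 2.1]
2. pair(c, pair(g(c, e), g(g(e, s(pair(e, 0))), e)))  →  pair(c, pair(c, g(g(e, s(pair(e, 0))), e)))   [R7 at 2.1]
3. pair(c, pair(c, g(g(e, s(pair(e, 0))), e)))  →  pair(c, pair(c, g(e, s(pair(e, 0)))))   [R7 at 2.2]
4. pair(c, pair(c, g(e, s(pair(e, 0)))))  →  pair(c, pair(c, pair(e, 0)))   [R3 at 2.2]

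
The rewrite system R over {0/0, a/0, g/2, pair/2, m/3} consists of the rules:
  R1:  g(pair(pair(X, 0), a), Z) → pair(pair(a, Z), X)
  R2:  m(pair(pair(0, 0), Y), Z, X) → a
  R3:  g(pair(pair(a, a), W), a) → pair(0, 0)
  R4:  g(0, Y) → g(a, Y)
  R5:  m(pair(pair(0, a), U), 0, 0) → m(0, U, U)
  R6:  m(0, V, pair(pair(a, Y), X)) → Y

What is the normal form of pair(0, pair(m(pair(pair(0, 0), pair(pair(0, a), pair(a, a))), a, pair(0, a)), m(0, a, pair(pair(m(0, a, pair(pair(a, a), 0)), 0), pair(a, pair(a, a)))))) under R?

1. pair(0, pair(m(pair(pair(0, 0), pair(pair(0, a), pair(a, a))), a, pair(0, a)), m(0, a, pair(pair(m(0, a, pair(pair(a, a), 0)), 0), pair(a, pair(a, a))))))  →  pair(0, pair(a, m(0, a, pair(pair(m(0, a, pair(pair(a, a), 0)), 0), pair(a, pair(a, a))))))   [R2 at 2.1]
2. pair(0, pair(a, m(0, a, pair(pair(m(0, a, pair(pair(a, a), 0)), 0), pair(a, pair(a, a))))))  →  pair(0, pair(a, m(0, a, pair(pair(a, 0), pair(a, pair(a, a))))))   [R6 at 2.2.3.1.1]
3. pair(0, pair(a, m(0, a, pair(pair(a, 0), pair(a, pair(a, a))))))  →  pair(0, pair(a, 0))   [R6 at 2.2]

pair(0, pair(a, 0))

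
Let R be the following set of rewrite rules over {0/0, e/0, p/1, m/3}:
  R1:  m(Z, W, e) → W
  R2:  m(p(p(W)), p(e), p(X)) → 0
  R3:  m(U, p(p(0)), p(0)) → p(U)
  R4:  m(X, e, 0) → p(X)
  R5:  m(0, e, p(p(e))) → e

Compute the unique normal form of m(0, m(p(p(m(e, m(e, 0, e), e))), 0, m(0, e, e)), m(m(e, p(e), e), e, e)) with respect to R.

1. m(0, m(p(p(m(e, m(e, 0, e), e))), 0, m(0, e, e)), m(m(e, p(e), e), e, e))  →  m(0, m(p(p(m(e, 0, e))), 0, m(0, e, e)), m(m(e, p(e), e), e, e))   [R1 at 2.1.1.1]
2. m(0, m(p(p(m(e, 0, e))), 0, m(0, e, e)), m(m(e, p(e), e), e, e))  →  m(0, m(p(p(0)), 0, m(0, e, e)), m(m(e, p(e), e), e, e))   [R1 at 2.1.1.1]
3. m(0, m(p(p(0)), 0, m(0, e, e)), m(m(e, p(e), e), e, e))  →  m(0, m(p(p(0)), 0, e), m(m(e, p(e), e), e, e))   [R1 at 2.3]
4. m(0, m(p(p(0)), 0, e), m(m(e, p(e), e), e, e))  →  m(0, 0, m(m(e, p(e), e), e, e))   [R1 at 2]
5. m(0, 0, m(m(e, p(e), e), e, e))  →  m(0, 0, e)   [R1 at 3]
6. m(0, 0, e)  →  0   [R1 at ε]

0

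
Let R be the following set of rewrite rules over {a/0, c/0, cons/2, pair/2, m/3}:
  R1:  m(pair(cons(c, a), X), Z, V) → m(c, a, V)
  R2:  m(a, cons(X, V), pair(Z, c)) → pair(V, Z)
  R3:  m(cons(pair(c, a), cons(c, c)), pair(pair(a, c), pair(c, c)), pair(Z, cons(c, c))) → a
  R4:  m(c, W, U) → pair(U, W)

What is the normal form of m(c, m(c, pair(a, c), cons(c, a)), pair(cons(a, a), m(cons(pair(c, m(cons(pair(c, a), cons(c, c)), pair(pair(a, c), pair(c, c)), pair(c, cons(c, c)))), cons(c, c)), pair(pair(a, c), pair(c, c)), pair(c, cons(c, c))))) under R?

1. m(c, m(c, pair(a, c), cons(c, a)), pair(cons(a, a), m(cons(pair(c, m(cons(pair(c, a), cons(c, c)), pair(pair(a, c), pair(c, c)), pair(c, cons(c, c)))), cons(c, c)), pair(pair(a, c), pair(c, c)), pair(c, cons(c, c)))))  →  pair(pair(cons(a, a), m(cons(pair(c, m(cons(pair(c, a), cons(c, c)), pair(pair(a, c), pair(c, c)), pair(c, cons(c, c)))), cons(c, c)), pair(pair(a, c), pair(c, c)), pair(c, cons(c, c)))), m(c, pair(a, c), cons(c, a)))   [R4 at ε]
2. pair(pair(cons(a, a), m(cons(pair(c, m(cons(pair(c, a), cons(c, c)), pair(pair(a, c), pair(c, c)), pair(c, cons(c, c)))), cons(c, c)), pair(pair(a, c), pair(c, c)), pair(c, cons(c, c)))), m(c, pair(a, c), cons(c, a)))  →  pair(pair(cons(a, a), m(cons(pair(c, a), cons(c, c)), pair(pair(a, c), pair(c, c)), pair(c, cons(c, c)))), m(c, pair(a, c), cons(c, a)))   [R3 at 1.2.1.1.2]
3. pair(pair(cons(a, a), m(cons(pair(c, a), cons(c, c)), pair(pair(a, c), pair(c, c)), pair(c, cons(c, c)))), m(c, pair(a, c), cons(c, a)))  →  pair(pair(cons(a, a), a), m(c, pair(a, c), cons(c, a)))   [R3 at 1.2]
4. pair(pair(cons(a, a), a), m(c, pair(a, c), cons(c, a)))  →  pair(pair(cons(a, a), a), pair(cons(c, a), pair(a, c)))   [R4 at 2]

pair(pair(cons(a, a), a), pair(cons(c, a), pair(a, c)))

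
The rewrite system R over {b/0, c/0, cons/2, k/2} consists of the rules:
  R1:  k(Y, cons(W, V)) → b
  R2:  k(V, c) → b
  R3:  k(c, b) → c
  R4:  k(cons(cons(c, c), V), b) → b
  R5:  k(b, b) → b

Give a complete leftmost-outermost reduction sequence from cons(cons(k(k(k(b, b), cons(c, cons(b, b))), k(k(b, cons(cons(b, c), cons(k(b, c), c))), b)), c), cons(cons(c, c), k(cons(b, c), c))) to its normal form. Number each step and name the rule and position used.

1. cons(cons(k(k(k(b, b), cons(c, cons(b, b))), k(k(b, cons(cons(b, c), cons(k(b, c), c))), b)), c), cons(cons(c, c), k(cons(b, c), c)))  →  cons(cons(k(b, k(k(b, cons(cons(b, c), cons(k(b, c), c))), b)), c), cons(cons(c, c), k(cons(b, c), c)))   [R1 at 1.1.1]
2. cons(cons(k(b, k(k(b, cons(cons(b, c), cons(k(b, c), c))), b)), c), cons(cons(c, c), k(cons(b, c), c)))  →  cons(cons(k(b, k(b, b)), c), cons(cons(c, c), k(cons(b, c), c)))   [R1 at 1.1.2.1]
3. cons(cons(k(b, k(b, b)), c), cons(cons(c, c), k(cons(b, c), c)))  →  cons(cons(k(b, b), c), cons(cons(c, c), k(cons(b, c), c)))   [R5 at 1.1.2]
4. cons(cons(k(b, b), c), cons(cons(c, c), k(cons(b, c), c)))  →  cons(cons(b, c), cons(cons(c, c), k(cons(b, c), c)))   [R5 at 1.1]
5. cons(cons(b, c), cons(cons(c, c), k(cons(b, c), c)))  →  cons(cons(b, c), cons(cons(c, c), b))   [R2 at 2.2]

cons(cons(b, c), cons(cons(c, c), b))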